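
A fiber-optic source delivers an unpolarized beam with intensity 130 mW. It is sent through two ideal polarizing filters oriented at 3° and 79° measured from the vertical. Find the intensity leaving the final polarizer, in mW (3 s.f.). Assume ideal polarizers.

Unpolarized light through the first polarizer → I₁ = 130 mW/2 = 65 mW, polarized at 3°.
I₂ = I₁ · cos²(76°) = 65 · 0.05853 = 3.804 mW.

I ≈ 3.80 mW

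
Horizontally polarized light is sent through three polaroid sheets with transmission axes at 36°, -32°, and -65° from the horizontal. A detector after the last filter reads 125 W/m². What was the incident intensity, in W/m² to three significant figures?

I₀ ≈ 1930 W/m²

By Malus's law, I₁ = I₀ cos²(36° − 0°) = I₀ cos²(36°) = 0.6545 I₀.
I₂ = I₁ cos²(-32° − 36°) = 0.6545 I₀ · cos²(68°) = 0.09185 I₀.
I₃ = I₂ cos²(-65° + 32°) = 0.09185 I₀ · cos²(33°) = 0.0646 I₀.
So 125 W/m² = 0.0646 I₀, giving I₀ = 125/0.0646 = 1935 W/m².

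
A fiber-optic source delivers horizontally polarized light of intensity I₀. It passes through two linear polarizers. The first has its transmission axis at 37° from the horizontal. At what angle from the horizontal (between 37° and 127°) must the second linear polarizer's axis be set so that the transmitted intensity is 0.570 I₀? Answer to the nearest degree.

θ ≈ 56°

I₁ = I₀ cos²(37° − 0°) = I₀ cos²(37°) = 0.6378 I₀.
Need I₂/I₀ = 0.57, so cos²(θ − 37°) = 0.57 / 0.6378 = 0.8937.
θ − 37° = arccos(√0.8937) = 19.0°, giving θ ≈ 37 + 19.0 = 56.0°.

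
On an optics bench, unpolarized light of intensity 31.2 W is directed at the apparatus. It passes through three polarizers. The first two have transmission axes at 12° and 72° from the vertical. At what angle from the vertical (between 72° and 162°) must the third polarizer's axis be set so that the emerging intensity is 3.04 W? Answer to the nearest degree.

Unpolarized light through the first polarizer → I₁ = ½ I₀, now polarized at 12°.
I₂ = I₁ cos²(72° − 12°) = 0.5 I₀ · cos²(60°) = 0.125 I₀.
Target fraction: 3.04 / 31.2 W = 0.09744 of I₀.
Need I₃/I₀ = 0.09744, so cos²(θ − 72°) = 0.09744 / 0.125 = 0.7795.
θ − 72° = arccos(√0.7795) = 28.0°, giving θ ≈ 72 + 28.0 = 100.0°.

θ ≈ 100°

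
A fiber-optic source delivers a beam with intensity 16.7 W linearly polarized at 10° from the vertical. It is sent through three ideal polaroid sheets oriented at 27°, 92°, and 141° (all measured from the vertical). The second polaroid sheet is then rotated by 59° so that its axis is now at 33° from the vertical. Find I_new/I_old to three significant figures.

I_new/I_old ≈ 1.23

Before rotation:
By Malus's law, I₁ = I₀ cos²(27° − 10°) = I₀ cos²(17°) = 0.9145 I₀.
I₂ = I₁ cos²(92° − 27°) = 0.9145 I₀ · cos²(65°) = 0.1633 I₀.
I₃ = I₂ cos²(141° − 92°) = 0.1633 I₀ · cos²(49°) = 0.0703 I₀.
After rotation:
I₁ = I₀ cos²(27° − 10°) = I₀ cos²(17°) = 0.9145 I₀.
I₂ = I₁ cos²(33° − 27°) = 0.9145 I₀ · cos²(6°) = 0.9045 I₀.
Angle between axes 2 and 3: 72°. I₃ = 0.9045 I₀ · cos²(72°) = 0.08637 I₀.
Ratio = 0.08637 / 0.0703 = 1.229.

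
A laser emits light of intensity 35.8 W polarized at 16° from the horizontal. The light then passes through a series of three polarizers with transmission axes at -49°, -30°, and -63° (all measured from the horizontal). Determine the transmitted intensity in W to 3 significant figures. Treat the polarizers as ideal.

I₁ = 35.8 W · cos²(65°) = 6.394 W.
I₂ = I₁ · cos²(19°) = 6.394 · 0.894 = 5.716 W.
I₃ = I₂ · cos²(33°) = 5.716 · 0.7034 = 4.021 W.

I ≈ 4.02 W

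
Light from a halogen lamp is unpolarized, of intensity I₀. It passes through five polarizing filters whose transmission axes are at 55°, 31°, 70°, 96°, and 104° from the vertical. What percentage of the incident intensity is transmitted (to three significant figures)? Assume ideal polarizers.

Unpolarized light through the first polarizer → I₁ = ½ I₀, now polarized at 55°.
I₂ = I₁ cos²(31° − 55°) = 0.5 I₀ · cos²(24°) = 0.4173 I₀.
I₃ = I₂ cos²(70° − 31°) = 0.4173 I₀ · cos²(39°) = 0.252 I₀.
I₄ = I₃ cos²(96° − 70°) = 0.252 I₀ · cos²(26°) = 0.2036 I₀.
I₅ = I₄ cos²(104° − 96°) = 0.2036 I₀ · cos²(8°) = 0.1996 I₀.
That is 19.96% of the incident intensity.

≈ 20.0%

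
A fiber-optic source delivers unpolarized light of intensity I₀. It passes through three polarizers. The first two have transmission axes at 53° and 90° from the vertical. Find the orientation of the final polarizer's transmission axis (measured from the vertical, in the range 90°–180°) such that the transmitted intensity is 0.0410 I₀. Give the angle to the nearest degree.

θ ≈ 159°

Unpolarized light through the first polarizer → I₁ = ½ I₀, now polarized at 53°.
I₂ = I₁ cos²(90° − 53°) = 0.5 I₀ · cos²(37°) = 0.3189 I₀.
Need I₃/I₀ = 0.041, so cos²(θ − 90°) = 0.041 / 0.3189 = 0.1286.
θ − 90° = arccos(√0.1286) = 69.0°, giving θ ≈ 90 + 69.0 = 159.0°.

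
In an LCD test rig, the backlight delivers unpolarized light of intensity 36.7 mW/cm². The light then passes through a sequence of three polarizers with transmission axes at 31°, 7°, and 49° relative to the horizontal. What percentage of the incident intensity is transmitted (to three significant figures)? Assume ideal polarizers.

Unpolarized light through the first polarizer → I₁ = 36.7 mW/cm²/2 = 18.35 mW/cm², polarized at 31°.
I₂ = I₁ · cos²(24°) = 18.35 · 0.8346 = 15.31 mW/cm².
I₃ = I₂ · cos²(42°) = 15.31 · 0.5523 = 8.458 mW/cm².
That is 23.05% of the incident intensity.

≈ 23.0%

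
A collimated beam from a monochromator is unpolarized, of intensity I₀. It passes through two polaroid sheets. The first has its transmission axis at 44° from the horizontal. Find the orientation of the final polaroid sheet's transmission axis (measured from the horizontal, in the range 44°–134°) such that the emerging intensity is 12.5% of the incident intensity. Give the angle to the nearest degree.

Unpolarized light through the first polarizer → I₁ = ½ I₀, now polarized at 44°.
Need I₂/I₀ = 0.125, so cos²(θ − 44°) = 0.125 / 0.5 = 0.25.
θ − 44° = arccos(√0.25) = 60.0°, giving θ ≈ 44 + 60.0 = 104.0°.

θ ≈ 104°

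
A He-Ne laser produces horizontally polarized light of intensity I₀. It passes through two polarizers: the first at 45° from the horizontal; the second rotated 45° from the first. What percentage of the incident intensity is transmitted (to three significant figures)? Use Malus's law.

≈ 25.0%

By Malus's law, I₁ = I₀ cos²(45° − 0°) = I₀ cos²(45°) = 0.5 I₀.
I₂ = I₁ cos²(45°) = 0.5 · 0.5 I₀ = 0.25 I₀.
That is 25% of the incident intensity.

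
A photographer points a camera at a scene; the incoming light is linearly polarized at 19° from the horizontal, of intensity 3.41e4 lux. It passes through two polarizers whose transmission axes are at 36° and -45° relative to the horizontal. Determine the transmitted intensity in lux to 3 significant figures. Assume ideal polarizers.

I₁ = 3.41e4 lux · cos²(17°) = 3.119e+04 lux.
I₂ = I₁ · cos²(81°) = 3.119e+04 · 0.02447 = 763.2 lux.

I ≈ 763 lux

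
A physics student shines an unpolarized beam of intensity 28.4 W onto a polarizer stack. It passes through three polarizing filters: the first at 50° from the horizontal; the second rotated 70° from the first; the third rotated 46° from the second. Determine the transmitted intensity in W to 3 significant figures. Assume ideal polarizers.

I ≈ 0.802 W

Unpolarized light through the first polarizer → I₁ = 28.4 W/2 = 14.2 W, polarized at 50°.
I₂ = I₁ · cos²(70°) = 14.2 · 0.117 = 1.661 W.
I₃ = I₂ · cos²(46°) = 1.661 · 0.4826 = 0.8016 W.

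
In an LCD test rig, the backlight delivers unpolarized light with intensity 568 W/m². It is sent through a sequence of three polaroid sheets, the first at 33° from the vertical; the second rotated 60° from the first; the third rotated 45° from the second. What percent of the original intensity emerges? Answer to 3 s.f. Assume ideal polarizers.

≈ 6.25%

Unpolarized light through the first polarizer → I₁ = 568 W/m²/2 = 284 W/m², polarized at 33°.
I₂ = I₁ · cos²(60°) = 284 · 0.25 = 71 W/m².
I₃ = I₂ · cos²(45°) = 71 · 0.5 = 35.5 W/m².
That is 6.25% of the incident intensity.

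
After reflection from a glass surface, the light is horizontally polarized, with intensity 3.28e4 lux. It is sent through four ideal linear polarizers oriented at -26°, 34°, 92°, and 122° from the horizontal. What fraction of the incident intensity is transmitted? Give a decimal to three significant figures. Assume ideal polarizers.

I₁ = 3.28e4 lux · cos²(26°) = 2.65e+04 lux.
I₂ = I₁ · cos²(60°) = 2.65e+04 · 0.25 = 6624 lux.
I₃ = I₂ · cos²(58°) = 6624 · 0.2808 = 1860 lux.
I₄ = I₃ · cos²(30°) = 1860 · 0.75 = 1395 lux.
Transmitted fraction = 0.04253.

I/I₀ ≈ 0.0425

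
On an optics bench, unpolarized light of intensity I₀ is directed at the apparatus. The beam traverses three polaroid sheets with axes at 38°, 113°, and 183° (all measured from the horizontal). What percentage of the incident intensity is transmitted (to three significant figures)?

≈ 0.392%

Unpolarized light through the first polarizer → I₁ = ½ I₀, now polarized at 38°.
I₂ = I₁ cos²(113° − 38°) = 0.5 I₀ · cos²(75°) = 0.03349 I₀.
I₃ = I₂ cos²(183° − 113°) = 0.03349 I₀ · cos²(70°) = 0.003918 I₀.
That is 0.3918% of the incident intensity.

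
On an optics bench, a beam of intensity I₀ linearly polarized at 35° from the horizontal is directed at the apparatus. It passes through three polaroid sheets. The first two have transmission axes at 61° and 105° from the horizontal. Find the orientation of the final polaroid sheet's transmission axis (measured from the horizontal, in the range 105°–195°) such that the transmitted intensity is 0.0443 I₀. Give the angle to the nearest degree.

θ ≈ 176°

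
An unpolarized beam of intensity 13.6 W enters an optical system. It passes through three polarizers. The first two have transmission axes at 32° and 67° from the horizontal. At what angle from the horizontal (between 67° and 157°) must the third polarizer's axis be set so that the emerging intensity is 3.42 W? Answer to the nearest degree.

θ ≈ 97°

Unpolarized light through the first polarizer → I₁ = ½ I₀, now polarized at 32°.
I₂ = I₁ cos²(67° − 32°) = 0.5 I₀ · cos²(35°) = 0.3355 I₀.
Target fraction: 3.42 / 13.6 W = 0.2515 of I₀.
Need I₃/I₀ = 0.2515, so cos²(θ − 67°) = 0.2515 / 0.3355 = 0.7495.
θ − 67° = arccos(√0.7495) = 30.0°, giving θ ≈ 67 + 30.0 = 97.0°.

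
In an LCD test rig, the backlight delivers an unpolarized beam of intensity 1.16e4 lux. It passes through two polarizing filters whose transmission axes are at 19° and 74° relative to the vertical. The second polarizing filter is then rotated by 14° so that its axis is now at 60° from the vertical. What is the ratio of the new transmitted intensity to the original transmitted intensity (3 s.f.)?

I_new/I_old ≈ 1.73

Before rotation:
Unpolarized light through the first polarizer → I₁ = ½ I₀, now polarized at 19°.
I₂ = I₁ cos²(74° − 19°) = 0.5 I₀ · cos²(55°) = 0.1645 I₀.
After rotation:
Unpolarized light through the first polarizer → I₁ = ½ I₀, now polarized at 19°.
I₂ = I₁ cos²(60° − 19°) = 0.5 I₀ · cos²(41°) = 0.2848 I₀.
Ratio = 0.2848 / 0.1645 = 1.731.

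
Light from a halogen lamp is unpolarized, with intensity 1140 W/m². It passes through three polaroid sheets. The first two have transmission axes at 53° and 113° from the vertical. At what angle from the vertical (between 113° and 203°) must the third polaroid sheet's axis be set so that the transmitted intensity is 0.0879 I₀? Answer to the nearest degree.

Unpolarized light through the first polarizer → I₁ = ½ I₀, now polarized at 53°.
I₂ = I₁ cos²(113° − 53°) = 0.5 I₀ · cos²(60°) = 0.125 I₀.
Need I₃/I₀ = 0.0879, so cos²(θ − 113°) = 0.0879 / 0.125 = 0.7032.
θ − 113° = arccos(√0.7032) = 33.0°, giving θ ≈ 113 + 33.0 = 146.0°.

θ ≈ 146°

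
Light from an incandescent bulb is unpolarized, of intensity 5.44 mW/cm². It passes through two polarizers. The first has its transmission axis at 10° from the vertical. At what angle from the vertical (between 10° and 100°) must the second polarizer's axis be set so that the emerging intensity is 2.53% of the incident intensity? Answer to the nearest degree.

Unpolarized light through the first polarizer → I₁ = ½ I₀, now polarized at 10°.
Need I₂/I₀ = 0.0253, so cos²(θ − 10°) = 0.0253 / 0.5 = 0.0506.
θ − 10° = arccos(√0.0506) = 77.0°, giving θ ≈ 10 + 77.0 = 87.0°.

θ ≈ 87°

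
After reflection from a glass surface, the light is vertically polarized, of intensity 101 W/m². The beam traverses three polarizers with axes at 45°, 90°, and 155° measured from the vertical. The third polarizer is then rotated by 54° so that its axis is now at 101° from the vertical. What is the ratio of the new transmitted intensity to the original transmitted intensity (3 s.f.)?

Before rotation:
I₁ = I₀ cos²(45° − 0°) = I₀ cos²(45°) = 0.5 I₀.
I₂ = I₁ cos²(90° − 45°) = 0.5 I₀ · cos²(45°) = 0.25 I₀.
I₃ = I₂ cos²(155° − 90°) = 0.25 I₀ · cos²(65°) = 0.04465 I₀.
After rotation:
I₁ = I₀ cos²(45° − 0°) = I₀ cos²(45°) = 0.5 I₀.
I₂ = I₁ cos²(90° − 45°) = 0.5 I₀ · cos²(45°) = 0.25 I₀.
I₃ = I₂ cos²(101° − 90°) = 0.25 I₀ · cos²(11°) = 0.2409 I₀.
Ratio = 0.2409 / 0.04465 = 5.395.

I_new/I_old ≈ 5.40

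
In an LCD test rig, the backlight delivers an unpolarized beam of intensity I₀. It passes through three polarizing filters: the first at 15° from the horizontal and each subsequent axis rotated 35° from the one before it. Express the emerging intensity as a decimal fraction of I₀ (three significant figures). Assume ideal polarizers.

≈ 0.225 I₀

Unpolarized light through the first polarizer → I₁ = ½ I₀, now polarized at 15°.
I₂ = I₁ cos²(35°) = 0.5 · 0.671 I₀ = 0.3355 I₀.
I₃ = I₂ cos²(35°) = 0.3355 · 0.671 I₀ = 0.2251 I₀.
Transmitted fraction = 0.2251.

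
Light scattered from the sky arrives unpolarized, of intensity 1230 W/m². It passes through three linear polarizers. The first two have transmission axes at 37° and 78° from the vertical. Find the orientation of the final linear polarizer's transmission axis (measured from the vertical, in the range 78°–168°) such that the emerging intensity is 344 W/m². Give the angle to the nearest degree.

θ ≈ 86°

Unpolarized light through the first polarizer → I₁ = ½ I₀, now polarized at 37°.
I₂ = I₁ cos²(78° − 37°) = 0.5 I₀ · cos²(41°) = 0.2848 I₀.
Target fraction: 344 / 1230 W/m² = 0.2797 of I₀.
Need I₃/I₀ = 0.2797, so cos²(θ − 78°) = 0.2797 / 0.2848 = 0.982.
θ − 78° = arccos(√0.982) = 7.7°, giving θ ≈ 78 + 7.7 = 85.7°.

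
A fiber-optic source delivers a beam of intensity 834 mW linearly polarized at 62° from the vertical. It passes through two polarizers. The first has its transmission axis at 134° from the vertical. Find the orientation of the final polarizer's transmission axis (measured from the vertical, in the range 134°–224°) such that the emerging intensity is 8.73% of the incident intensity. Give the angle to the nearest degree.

θ ≈ 151°

I₁ = I₀ cos²(134° − 62°) = I₀ cos²(72°) = 0.09549 I₀.
Need I₂/I₀ = 0.0873, so cos²(θ − 134°) = 0.0873 / 0.09549 = 0.9142.
θ − 134° = arccos(√0.9142) = 17.0°, giving θ ≈ 134 + 17.0 = 151.0°.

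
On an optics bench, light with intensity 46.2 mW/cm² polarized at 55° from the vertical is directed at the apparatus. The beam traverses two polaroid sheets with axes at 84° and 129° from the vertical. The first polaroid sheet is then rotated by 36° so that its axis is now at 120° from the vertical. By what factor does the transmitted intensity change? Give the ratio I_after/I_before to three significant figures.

Before rotation:
By Malus's law, I₁ = I₀ cos²(84° − 55°) = I₀ cos²(29°) = 0.765 I₀.
I₂ = I₁ cos²(129° − 84°) = 0.765 I₀ · cos²(45°) = 0.3825 I₀.
After rotation:
I₁ = I₀ cos²(120° − 55°) = I₀ cos²(65°) = 0.1786 I₀.
I₂ = I₁ cos²(129° − 120°) = 0.1786 I₀ · cos²(9°) = 0.1742 I₀.
Ratio = 0.1742 / 0.3825 = 0.4555.

I_new/I_old ≈ 0.456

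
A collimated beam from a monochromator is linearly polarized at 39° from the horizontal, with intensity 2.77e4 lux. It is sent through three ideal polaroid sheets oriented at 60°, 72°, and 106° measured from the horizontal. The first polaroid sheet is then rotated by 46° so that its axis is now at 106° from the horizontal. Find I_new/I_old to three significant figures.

Before rotation:
By Malus's law, I₁ = I₀ cos²(60° − 39°) = I₀ cos²(21°) = 0.8716 I₀.
I₂ = I₁ cos²(72° − 60°) = 0.8716 I₀ · cos²(12°) = 0.8339 I₀.
I₃ = I₂ cos²(106° − 72°) = 0.8339 I₀ · cos²(34°) = 0.5731 I₀.
After rotation:
I₁ = I₀ cos²(106° − 39°) = I₀ cos²(67°) = 0.1527 I₀.
I₂ = I₁ cos²(72° − 106°) = 0.1527 I₀ · cos²(34°) = 0.1049 I₀.
I₃ = I₂ cos²(106° − 72°) = 0.1049 I₀ · cos²(34°) = 0.07212 I₀.
Ratio = 0.07212 / 0.5731 = 0.1258.

I_new/I_old ≈ 0.126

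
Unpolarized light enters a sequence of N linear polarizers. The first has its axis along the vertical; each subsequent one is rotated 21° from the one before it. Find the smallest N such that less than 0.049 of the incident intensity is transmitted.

N = 18

First polarizer halves the unpolarized light: factor 1/2.
Each further stage multiplies by cos²(21°) = 0.8716.
After N polarizers: T = 0.5·0.8716^(N−1). Require T < 0.049 ⇒ N−1 > ln(0.049/0.5)/ln(0.8716) = 16.90, so N−1 ≥ 17 and N = 18.
Check: N=18 gives T = 0.04832 < 0.049; N=17 gives T = 0.05544.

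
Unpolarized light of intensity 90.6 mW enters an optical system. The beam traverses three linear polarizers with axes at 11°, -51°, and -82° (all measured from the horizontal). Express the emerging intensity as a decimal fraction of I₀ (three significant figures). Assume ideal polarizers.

Unpolarized light through the first polarizer → I₁ = 90.6 mW/2 = 45.3 mW, polarized at 11°.
I₂ = I₁ · cos²(62°) = 45.3 · 0.2204 = 9.984 mW.
I₃ = I₂ · cos²(31°) = 9.984 · 0.7347 = 7.336 mW.
Transmitted fraction = 0.08097.

I/I₀ ≈ 0.0810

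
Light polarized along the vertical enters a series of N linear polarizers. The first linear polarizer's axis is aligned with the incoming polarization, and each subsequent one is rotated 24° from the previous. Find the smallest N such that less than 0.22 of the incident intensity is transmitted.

N = 10

First polarizer is aligned with the polarization: full transmission.
Each further stage multiplies by cos²(24°) = 0.8346.
After N polarizers: T = 0.8346^(N−1). Require T < 0.22 ⇒ N−1 > ln(0.22)/ln(0.8346) = 8.37, so N−1 ≥ 9 and N = 10.
Check: N=10 gives T = 0.1964 < 0.22; N=9 gives T = 0.2353.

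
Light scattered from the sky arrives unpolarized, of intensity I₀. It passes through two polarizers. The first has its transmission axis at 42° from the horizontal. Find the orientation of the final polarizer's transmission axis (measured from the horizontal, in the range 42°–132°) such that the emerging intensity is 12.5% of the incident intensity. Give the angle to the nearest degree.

θ ≈ 102°

Unpolarized light through the first polarizer → I₁ = ½ I₀, now polarized at 42°.
Need I₂/I₀ = 0.125, so cos²(θ − 42°) = 0.125 / 0.5 = 0.25.
θ − 42° = arccos(√0.25) = 60.0°, giving θ ≈ 42 + 60.0 = 102.0°.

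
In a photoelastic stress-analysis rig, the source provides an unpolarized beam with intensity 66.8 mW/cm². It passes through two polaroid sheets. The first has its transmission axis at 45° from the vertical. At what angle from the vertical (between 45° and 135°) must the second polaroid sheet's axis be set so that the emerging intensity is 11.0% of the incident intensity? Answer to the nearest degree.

θ ≈ 107°

Unpolarized light through the first polarizer → I₁ = ½ I₀, now polarized at 45°.
Need I₂/I₀ = 0.11, so cos²(θ − 45°) = 0.11 / 0.5 = 0.22.
θ − 45° = arccos(√0.22) = 62.0°, giving θ ≈ 45 + 62.0 = 107.0°.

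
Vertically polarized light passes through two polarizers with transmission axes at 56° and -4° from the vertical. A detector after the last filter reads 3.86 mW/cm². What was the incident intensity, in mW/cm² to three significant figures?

I₀ ≈ 49.4 mW/cm²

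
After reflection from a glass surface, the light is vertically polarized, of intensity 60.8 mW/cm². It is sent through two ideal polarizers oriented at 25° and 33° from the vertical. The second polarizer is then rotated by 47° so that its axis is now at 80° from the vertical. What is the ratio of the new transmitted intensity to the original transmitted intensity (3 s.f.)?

I_new/I_old ≈ 0.335

Before rotation:
I₁ = I₀ cos²(25° − 0°) = I₀ cos²(25°) = 0.8214 I₀.
I₂ = I₁ cos²(33° − 25°) = 0.8214 I₀ · cos²(8°) = 0.8055 I₀.
After rotation:
I₁ = I₀ cos²(25° − 0°) = I₀ cos²(25°) = 0.8214 I₀.
I₂ = I₁ cos²(80° − 25°) = 0.8214 I₀ · cos²(55°) = 0.2702 I₀.
Ratio = 0.2702 / 0.8055 = 0.3355.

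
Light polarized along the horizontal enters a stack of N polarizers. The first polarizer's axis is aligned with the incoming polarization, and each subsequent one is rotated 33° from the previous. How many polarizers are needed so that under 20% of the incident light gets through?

First polarizer is aligned with the polarization: full transmission.
Each further stage multiplies by cos²(33°) = 0.7034.
After N polarizers: T = 0.7034^(N−1). Require T < 0.20 ⇒ N−1 > ln(0.20)/ln(0.7034) = 4.57, so N−1 ≥ 5 and N = 6.
Check: N=6 gives T = 0.1722 < 0.20; N=5 gives T = 0.2448.

N = 6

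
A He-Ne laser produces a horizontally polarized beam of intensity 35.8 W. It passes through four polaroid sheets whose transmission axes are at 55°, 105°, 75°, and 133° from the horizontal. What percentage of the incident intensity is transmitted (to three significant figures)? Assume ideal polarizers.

I₁ = 35.8 W · cos²(55°) = 11.78 W.
I₂ = I₁ · cos²(50°) = 11.78 · 0.4132 = 4.866 W.
I₃ = I₂ · cos²(30°) = 4.866 · 0.75 = 3.65 W.
I₄ = I₃ · cos²(58°) = 3.65 · 0.2808 = 1.025 W.
That is 2.863% of the incident intensity.

≈ 2.86%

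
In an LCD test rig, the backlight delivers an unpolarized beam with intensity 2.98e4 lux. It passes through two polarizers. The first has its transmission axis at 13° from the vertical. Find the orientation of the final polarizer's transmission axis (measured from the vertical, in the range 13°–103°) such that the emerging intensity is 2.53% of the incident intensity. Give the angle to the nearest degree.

θ ≈ 90°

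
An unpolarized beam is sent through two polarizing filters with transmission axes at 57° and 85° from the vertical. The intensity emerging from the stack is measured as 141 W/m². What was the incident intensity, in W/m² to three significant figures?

I₀ ≈ 362 W/m²

Unpolarized light through the first polarizer → I₁ = ½ I₀, now polarized at 57°.
I₂ = I₁ cos²(85° − 57°) = 0.5 I₀ · cos²(28°) = 0.3898 I₀.
So 141 W/m² = 0.3898 I₀, giving I₀ = 141/0.3898 = 361.7 W/m².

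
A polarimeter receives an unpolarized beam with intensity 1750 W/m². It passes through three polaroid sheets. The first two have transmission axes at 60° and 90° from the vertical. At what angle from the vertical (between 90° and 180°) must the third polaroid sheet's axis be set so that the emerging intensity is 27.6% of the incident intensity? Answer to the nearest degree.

θ ≈ 121°

Unpolarized light through the first polarizer → I₁ = ½ I₀, now polarized at 60°.
I₂ = I₁ cos²(90° − 60°) = 0.5 I₀ · cos²(30°) = 0.375 I₀.
Need I₃/I₀ = 0.276, so cos²(θ − 90°) = 0.276 / 0.375 = 0.736.
θ − 90° = arccos(√0.736) = 30.9°, giving θ ≈ 90 + 30.9 = 120.9°.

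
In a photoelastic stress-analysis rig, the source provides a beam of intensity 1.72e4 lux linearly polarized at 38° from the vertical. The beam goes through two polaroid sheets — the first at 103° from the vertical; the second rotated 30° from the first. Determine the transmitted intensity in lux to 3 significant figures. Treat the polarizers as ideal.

I₁ = 1.72e4 lux · cos²(65°) = 3072 lux.
I₂ = I₁ · cos²(30°) = 3072 · 0.75 = 2304 lux.

I ≈ 2300 lux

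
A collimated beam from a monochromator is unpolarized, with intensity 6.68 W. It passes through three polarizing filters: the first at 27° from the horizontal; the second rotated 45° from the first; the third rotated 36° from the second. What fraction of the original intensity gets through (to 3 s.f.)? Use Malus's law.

Unpolarized light through the first polarizer → I₁ = 6.68 W/2 = 3.34 W, polarized at 27°.
I₂ = I₁ · cos²(45°) = 3.34 · 0.5 = 1.67 W.
I₃ = I₂ · cos²(36°) = 1.67 · 0.6545 = 1.093 W.
Transmitted fraction = 0.1636.

I/I₀ ≈ 0.164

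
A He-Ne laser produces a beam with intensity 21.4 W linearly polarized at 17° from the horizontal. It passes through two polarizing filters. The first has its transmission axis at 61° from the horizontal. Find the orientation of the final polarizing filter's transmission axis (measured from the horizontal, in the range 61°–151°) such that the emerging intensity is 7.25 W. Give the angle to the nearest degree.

I₁ = I₀ cos²(61° − 17°) = I₀ cos²(44°) = 0.5174 I₀.
Target fraction: 7.25 / 21.4 W = 0.3388 of I₀.
Need I₂/I₀ = 0.3388, so cos²(θ − 61°) = 0.3388 / 0.5174 = 0.6547.
θ − 61° = arccos(√0.6547) = 36.0°, giving θ ≈ 61 + 36.0 = 97.0°.

θ ≈ 97°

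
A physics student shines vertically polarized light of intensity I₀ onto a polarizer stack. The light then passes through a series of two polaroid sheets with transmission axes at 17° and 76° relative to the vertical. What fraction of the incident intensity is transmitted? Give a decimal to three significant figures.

By Malus's law, I₁ = I₀ cos²(17° − 0°) = I₀ cos²(17°) = 0.9145 I₀.
I₂ = I₁ cos²(76° − 17°) = 0.9145 I₀ · cos²(59°) = 0.2426 I₀.
Transmitted fraction = 0.2426.

≈ 0.243 I₀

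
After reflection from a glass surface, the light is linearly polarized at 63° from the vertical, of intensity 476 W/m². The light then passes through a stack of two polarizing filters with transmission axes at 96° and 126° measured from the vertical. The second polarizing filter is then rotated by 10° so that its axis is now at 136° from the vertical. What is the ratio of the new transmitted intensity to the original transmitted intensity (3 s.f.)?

Before rotation:
By Malus's law, I₁ = I₀ cos²(96° − 63°) = I₀ cos²(33°) = 0.7034 I₀.
I₂ = I₁ cos²(126° − 96°) = 0.7034 I₀ · cos²(30°) = 0.5275 I₀.
After rotation:
I₁ = I₀ cos²(96° − 63°) = I₀ cos²(33°) = 0.7034 I₀.
I₂ = I₁ cos²(136° − 96°) = 0.7034 I₀ · cos²(40°) = 0.4128 I₀.
Ratio = 0.4128 / 0.5275 = 0.7824.

I_new/I_old ≈ 0.782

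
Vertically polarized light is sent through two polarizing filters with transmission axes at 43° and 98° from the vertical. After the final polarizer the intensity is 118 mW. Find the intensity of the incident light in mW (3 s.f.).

By Malus's law, I₁ = I₀ cos²(43° − 0°) = I₀ cos²(43°) = 0.5349 I₀.
I₂ = I₁ cos²(98° − 43°) = 0.5349 I₀ · cos²(55°) = 0.176 I₀.
So 118 mW = 0.176 I₀, giving I₀ = 118/0.176 = 670.6 mW.

I₀ ≈ 671 mW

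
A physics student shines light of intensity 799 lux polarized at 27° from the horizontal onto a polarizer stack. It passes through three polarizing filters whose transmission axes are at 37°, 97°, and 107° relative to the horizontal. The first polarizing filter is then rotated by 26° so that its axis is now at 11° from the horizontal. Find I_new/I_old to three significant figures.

I_new/I_old ≈ 0.0185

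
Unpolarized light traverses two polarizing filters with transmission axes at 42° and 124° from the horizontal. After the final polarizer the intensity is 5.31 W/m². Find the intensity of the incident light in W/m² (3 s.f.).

I₀ ≈ 548 W/m²

Unpolarized light through the first polarizer → I₁ = ½ I₀, now polarized at 42°.
I₂ = I₁ cos²(124° − 42°) = 0.5 I₀ · cos²(82°) = 0.009685 I₀.
So 5.31 W/m² = 0.009685 I₀, giving I₀ = 5.31/0.009685 = 548.3 W/m².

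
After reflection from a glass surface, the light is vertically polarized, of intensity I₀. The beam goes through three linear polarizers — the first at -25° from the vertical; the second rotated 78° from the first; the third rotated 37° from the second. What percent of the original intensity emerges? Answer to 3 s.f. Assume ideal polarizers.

I₁ = I₀ cos²(-25° − 0°) = I₀ cos²(25°) = 0.8214 I₀.
I₂ = I₁ cos²(78°) = 0.8214 · 0.04323 I₀ = 0.03551 I₀.
I₃ = I₂ cos²(37°) = 0.03551 · 0.6378 I₀ = 0.02265 I₀.
That is 2.265% of the incident intensity.

≈ 2.26%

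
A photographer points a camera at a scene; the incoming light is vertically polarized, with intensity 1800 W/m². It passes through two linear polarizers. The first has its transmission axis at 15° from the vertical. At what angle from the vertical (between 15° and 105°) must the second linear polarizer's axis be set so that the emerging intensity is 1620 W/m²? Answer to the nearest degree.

θ ≈ 26°

By Malus's law, I₁ = I₀ cos²(15° − 0°) = I₀ cos²(15°) = 0.933 I₀.
Target fraction: 1620 / 1800 W/m² = 0.9 of I₀.
Need I₂/I₀ = 0.9, so cos²(θ − 15°) = 0.9 / 0.933 = 0.9646.
θ − 15° = arccos(√0.9646) = 10.8°, giving θ ≈ 15 + 10.8 = 25.8°.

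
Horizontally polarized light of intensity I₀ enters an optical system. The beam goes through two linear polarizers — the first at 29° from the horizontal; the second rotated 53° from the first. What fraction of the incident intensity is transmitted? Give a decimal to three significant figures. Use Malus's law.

≈ 0.277 I₀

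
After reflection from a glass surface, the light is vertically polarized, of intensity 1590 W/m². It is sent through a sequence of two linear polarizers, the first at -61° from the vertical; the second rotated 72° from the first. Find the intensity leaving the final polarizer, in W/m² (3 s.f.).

I ≈ 35.7 W/m²

I₁ = 1590 W/m² · cos²(61°) = 373.7 W/m².
I₂ = I₁ · cos²(72°) = 373.7 · 0.09549 = 35.69 W/m².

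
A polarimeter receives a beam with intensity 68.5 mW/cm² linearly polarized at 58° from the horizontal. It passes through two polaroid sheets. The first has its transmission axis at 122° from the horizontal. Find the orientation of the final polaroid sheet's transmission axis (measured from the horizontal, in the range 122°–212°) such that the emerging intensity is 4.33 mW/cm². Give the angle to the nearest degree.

θ ≈ 177°

I₁ = I₀ cos²(122° − 58°) = I₀ cos²(64°) = 0.1922 I₀.
Target fraction: 4.33 / 68.5 mW/cm² = 0.06321 of I₀.
Need I₂/I₀ = 0.06321, so cos²(θ − 122°) = 0.06321 / 0.1922 = 0.3289.
θ − 122° = arccos(√0.3289) = 55.0°, giving θ ≈ 122 + 55.0 = 177.0°.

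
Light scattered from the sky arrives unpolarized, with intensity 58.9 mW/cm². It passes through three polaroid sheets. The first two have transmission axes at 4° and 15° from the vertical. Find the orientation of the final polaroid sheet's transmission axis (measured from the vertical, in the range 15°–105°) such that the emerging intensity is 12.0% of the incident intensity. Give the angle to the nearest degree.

θ ≈ 75°

Unpolarized light through the first polarizer → I₁ = ½ I₀, now polarized at 4°.
I₂ = I₁ cos²(15° − 4°) = 0.5 I₀ · cos²(11°) = 0.4818 I₀.
Need I₃/I₀ = 0.12, so cos²(θ − 15°) = 0.12 / 0.4818 = 0.2491.
θ − 15° = arccos(√0.2491) = 60.1°, giving θ ≈ 15 + 60.1 = 75.1°.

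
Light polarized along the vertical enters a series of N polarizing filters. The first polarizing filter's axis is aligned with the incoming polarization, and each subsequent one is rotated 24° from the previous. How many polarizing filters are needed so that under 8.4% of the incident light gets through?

First polarizer is aligned with the polarization: full transmission.
Each further stage multiplies by cos²(24°) = 0.8346.
After N polarizers: T = 0.8346^(N−1). Require T < 0.084 ⇒ N−1 > ln(0.084)/ln(0.8346) = 13.70, so N−1 ≥ 14 and N = 15.
Check: N=15 gives T = 0.07951 < 0.084; N=14 gives T = 0.09528.

N = 15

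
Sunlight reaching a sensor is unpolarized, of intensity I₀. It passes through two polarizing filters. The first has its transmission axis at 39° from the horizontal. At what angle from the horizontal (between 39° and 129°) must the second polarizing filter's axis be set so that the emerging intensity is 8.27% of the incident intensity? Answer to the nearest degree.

θ ≈ 105°

Unpolarized light through the first polarizer → I₁ = ½ I₀, now polarized at 39°.
Need I₂/I₀ = 0.0827, so cos²(θ − 39°) = 0.0827 / 0.5 = 0.1654.
θ − 39° = arccos(√0.1654) = 66.0°, giving θ ≈ 39 + 66.0 = 105.0°.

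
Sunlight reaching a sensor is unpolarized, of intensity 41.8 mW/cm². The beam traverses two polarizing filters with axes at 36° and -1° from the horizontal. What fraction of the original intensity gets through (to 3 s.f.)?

Unpolarized light through the first polarizer → I₁ = 41.8 mW/cm²/2 = 20.9 mW/cm², polarized at 36°.
I₂ = I₁ · cos²(37°) = 20.9 · 0.6378 = 13.33 mW/cm².
Transmitted fraction = 0.3189.

I/I₀ ≈ 0.319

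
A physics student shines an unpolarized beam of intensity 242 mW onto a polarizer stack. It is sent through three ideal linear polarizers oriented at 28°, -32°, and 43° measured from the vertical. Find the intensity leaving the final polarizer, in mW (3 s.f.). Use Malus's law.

I ≈ 2.03 mW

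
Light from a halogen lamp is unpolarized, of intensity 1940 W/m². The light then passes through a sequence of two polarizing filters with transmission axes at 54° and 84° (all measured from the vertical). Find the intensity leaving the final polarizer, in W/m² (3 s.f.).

Unpolarized light through the first polarizer → I₁ = 1940 W/m²/2 = 970 W/m², polarized at 54°.
I₂ = I₁ · cos²(30°) = 970 · 0.75 = 727.5 W/m².

I ≈ 728 W/m²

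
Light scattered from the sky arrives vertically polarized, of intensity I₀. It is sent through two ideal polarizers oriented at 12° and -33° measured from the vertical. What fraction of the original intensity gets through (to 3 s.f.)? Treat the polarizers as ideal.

I₁ = I₀ cos²(12° − 0°) = I₀ cos²(12°) = 0.9568 I₀.
I₂ = I₁ cos²(-33° − 12°) = 0.9568 I₀ · cos²(45°) = 0.4784 I₀.
Transmitted fraction = 0.4784.

≈ 0.478 I₀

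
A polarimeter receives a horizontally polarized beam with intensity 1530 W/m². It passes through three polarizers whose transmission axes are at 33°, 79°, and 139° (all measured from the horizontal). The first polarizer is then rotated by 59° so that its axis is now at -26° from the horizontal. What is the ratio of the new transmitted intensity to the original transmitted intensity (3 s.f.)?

I_new/I_old ≈ 0.159

Before rotation:
By Malus's law, I₁ = I₀ cos²(33° − 0°) = I₀ cos²(33°) = 0.7034 I₀.
I₂ = I₁ cos²(79° − 33°) = 0.7034 I₀ · cos²(46°) = 0.3394 I₀.
I₃ = I₂ cos²(139° − 79°) = 0.3394 I₀ · cos²(60°) = 0.08485 I₀.
After rotation:
I₁ = I₀ cos²(-26° − 0°) = I₀ cos²(26°) = 0.8078 I₀.
Angle between axes 1 and 2: 75°. I₂ = 0.8078 I₀ · cos²(75°) = 0.05411 I₀.
I₃ = I₂ cos²(139° − 79°) = 0.05411 I₀ · cos²(60°) = 0.01353 I₀.
Ratio = 0.01353 / 0.08485 = 0.1594.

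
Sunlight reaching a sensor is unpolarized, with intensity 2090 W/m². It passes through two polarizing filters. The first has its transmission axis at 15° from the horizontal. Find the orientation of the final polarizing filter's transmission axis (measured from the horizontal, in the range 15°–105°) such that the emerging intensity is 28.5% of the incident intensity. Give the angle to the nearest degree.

θ ≈ 56°

Unpolarized light through the first polarizer → I₁ = ½ I₀, now polarized at 15°.
Need I₂/I₀ = 0.285, so cos²(θ − 15°) = 0.285 / 0.5 = 0.57.
θ − 15° = arccos(√0.57) = 41.0°, giving θ ≈ 15 + 41.0 = 56.0°.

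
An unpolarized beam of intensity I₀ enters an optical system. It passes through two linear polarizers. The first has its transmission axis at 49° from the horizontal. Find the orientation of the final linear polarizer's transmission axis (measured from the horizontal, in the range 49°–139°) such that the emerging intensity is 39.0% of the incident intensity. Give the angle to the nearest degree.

θ ≈ 77°

Unpolarized light through the first polarizer → I₁ = ½ I₀, now polarized at 49°.
Need I₂/I₀ = 0.39, so cos²(θ − 49°) = 0.39 / 0.5 = 0.78.
θ − 49° = arccos(√0.78) = 28.0°, giving θ ≈ 49 + 28.0 = 77.0°.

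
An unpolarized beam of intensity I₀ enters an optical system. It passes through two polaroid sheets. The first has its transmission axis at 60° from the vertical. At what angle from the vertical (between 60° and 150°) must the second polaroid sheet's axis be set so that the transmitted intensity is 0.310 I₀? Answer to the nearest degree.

θ ≈ 98°

Unpolarized light through the first polarizer → I₁ = ½ I₀, now polarized at 60°.
Need I₂/I₀ = 0.31, so cos²(θ − 60°) = 0.31 / 0.5 = 0.62.
θ − 60° = arccos(√0.62) = 38.1°, giving θ ≈ 60 + 38.1 = 98.1°.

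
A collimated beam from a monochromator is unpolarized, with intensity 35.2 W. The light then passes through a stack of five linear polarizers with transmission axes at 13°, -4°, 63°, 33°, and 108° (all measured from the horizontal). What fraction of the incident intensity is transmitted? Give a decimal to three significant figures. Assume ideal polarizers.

Unpolarized light through the first polarizer → I₁ = 35.2 W/2 = 17.6 W, polarized at 13°.
I₂ = I₁ · cos²(17°) = 17.6 · 0.9145 = 16.1 W.
I₃ = I₂ · cos²(67°) = 16.1 · 0.1527 = 2.457 W.
I₄ = I₃ · cos²(30°) = 2.457 · 0.75 = 1.843 W.
I₅ = I₄ · cos²(75°) = 1.843 · 0.06699 = 0.1235 W.
Transmitted fraction = 0.003507.

I/I₀ ≈ 0.00351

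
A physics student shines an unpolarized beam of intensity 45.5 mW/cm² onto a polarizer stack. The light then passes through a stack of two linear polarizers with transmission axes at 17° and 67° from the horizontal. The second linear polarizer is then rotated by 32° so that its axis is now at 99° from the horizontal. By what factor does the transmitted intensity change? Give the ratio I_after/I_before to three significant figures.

I_new/I_old ≈ 0.0469

Before rotation:
Unpolarized light through the first polarizer → I₁ = ½ I₀, now polarized at 17°.
I₂ = I₁ cos²(67° − 17°) = 0.5 I₀ · cos²(50°) = 0.2066 I₀.
After rotation:
Unpolarized light through the first polarizer → I₁ = ½ I₀, now polarized at 17°.
I₂ = I₁ cos²(99° − 17°) = 0.5 I₀ · cos²(82°) = 0.009685 I₀.
Ratio = 0.009685 / 0.2066 = 0.04688.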